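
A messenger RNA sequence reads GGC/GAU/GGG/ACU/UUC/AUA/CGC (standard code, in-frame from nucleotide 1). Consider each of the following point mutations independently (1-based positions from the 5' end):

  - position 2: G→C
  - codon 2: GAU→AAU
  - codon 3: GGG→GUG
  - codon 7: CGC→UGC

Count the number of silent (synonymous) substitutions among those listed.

Codon 1: GGC (Gly) → GCC (Ala) — missense.
Codon 2: GAU (Asp) → AAU (Asn) — missense.
Codon 3: GGG (Gly) → GUG (Val) — missense.
Codon 7: CGC (Arg) → UGC (Cys) — missense.
Synonymous: 0 of 4.

0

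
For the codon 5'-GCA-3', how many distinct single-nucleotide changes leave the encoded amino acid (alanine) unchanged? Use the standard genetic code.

Position 1: none → 0 synonymous.
Position 2: none → 0 synonymous.
Position 3: GCT, GCC, GCG → 3 synonymous.
Total: 0 + 0 + 3 = 3.

3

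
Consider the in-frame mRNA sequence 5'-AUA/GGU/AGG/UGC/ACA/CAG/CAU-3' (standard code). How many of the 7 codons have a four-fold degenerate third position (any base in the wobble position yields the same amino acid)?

2

Codon 1 AUA (Ile): third position 3-fold.
Codon 2 GGU (Gly): third position 4-fold.
Codon 3 AGG (Arg): third position 2-fold.
Codon 4 UGC (Cys): third position 2-fold.
Codon 5 ACA (Thr): third position 4-fold.
Codon 6 CAG (Gln): third position 2-fold.
Codon 7 CAU (His): third position 2-fold.
Four-fold degenerate third positions: 2.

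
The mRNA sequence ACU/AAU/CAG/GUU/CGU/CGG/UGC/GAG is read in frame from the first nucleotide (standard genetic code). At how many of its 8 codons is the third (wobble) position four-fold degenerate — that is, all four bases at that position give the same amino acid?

Codon 1 ACU (Thr): third position 4-fold.
Codon 2 AAU (Asn): third position 2-fold.
Codon 3 CAG (Gln): third position 2-fold.
Codon 4 GUU (Val): third position 4-fold.
Codon 5 CGU (Arg): third position 4-fold.
Codon 6 CGG (Arg): third position 4-fold.
Codon 7 UGC (Cys): third position 2-fold.
Codon 8 GAG (Glu): third position 2-fold.
Four-fold degenerate third positions: 4.

4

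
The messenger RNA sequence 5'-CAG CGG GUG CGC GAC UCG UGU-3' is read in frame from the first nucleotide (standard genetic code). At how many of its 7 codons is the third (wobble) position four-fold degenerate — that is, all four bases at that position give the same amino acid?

Codon 1 CAG (Gln): third position 2-fold.
Codon 2 CGG (Arg): third position 4-fold.
Codon 3 GUG (Val): third position 4-fold.
Codon 4 CGC (Arg): third position 4-fold.
Codon 5 GAC (Asp): third position 2-fold.
Codon 6 UCG (Ser): third position 4-fold.
Codon 7 UGU (Cys): third position 2-fold.
Four-fold degenerate third positions: 4.

4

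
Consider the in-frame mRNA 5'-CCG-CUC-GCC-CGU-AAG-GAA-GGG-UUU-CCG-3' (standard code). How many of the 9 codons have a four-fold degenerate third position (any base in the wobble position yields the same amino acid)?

6

Codon 1 CCG (Pro): third position 4-fold.
Codon 2 CUC (Leu): third position 4-fold.
Codon 3 GCC (Ala): third position 4-fold.
Codon 4 CGU (Arg): third position 4-fold.
Codon 5 AAG (Lys): third position 2-fold.
Codon 6 GAA (Glu): third position 2-fold.
Codon 7 GGG (Gly): third position 4-fold.
Codon 8 UUU (Phe): third position 2-fold.
Codon 9 CCG (Pro): third position 4-fold.
Four-fold degenerate third positions: 6.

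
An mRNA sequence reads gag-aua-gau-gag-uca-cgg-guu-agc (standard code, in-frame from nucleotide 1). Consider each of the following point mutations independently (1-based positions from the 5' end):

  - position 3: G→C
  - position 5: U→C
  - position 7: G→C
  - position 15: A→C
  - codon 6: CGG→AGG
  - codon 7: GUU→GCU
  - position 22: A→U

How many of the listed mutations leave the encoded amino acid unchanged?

2

Codon 1: GAG (Glu) → GAC (Asp) — missense.
Codon 2: AUA (Ile) → ACA (Thr) — missense.
Codon 3: GAU (Asp) → CAU (His) — missense.
Codon 5: UCA (Ser) → UCC (Ser) — synonymous.
Codon 6: CGG (Arg) → AGG (Arg) — synonymous.
Codon 7: GUU (Val) → GCU (Ala) — missense.
Codon 8: AGC (Ser) → UGC (Cys) — missense.
Synonymous: 2 of 7.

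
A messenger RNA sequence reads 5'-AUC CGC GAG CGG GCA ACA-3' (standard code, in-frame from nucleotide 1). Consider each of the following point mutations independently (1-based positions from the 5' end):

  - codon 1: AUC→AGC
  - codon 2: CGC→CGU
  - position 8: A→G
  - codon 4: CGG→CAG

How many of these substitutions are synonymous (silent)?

1

Codon 1: AUC (Ile) → AGC (Ser) — missense.
Codon 2: CGC (Arg) → CGU (Arg) — synonymous.
Codon 3: GAG (Glu) → GGG (Gly) — missense.
Codon 4: CGG (Arg) → CAG (Gln) — missense.
Synonymous: 1 of 4.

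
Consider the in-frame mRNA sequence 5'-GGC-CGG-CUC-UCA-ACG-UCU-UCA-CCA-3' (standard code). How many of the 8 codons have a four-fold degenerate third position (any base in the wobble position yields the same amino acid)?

Codon 1 GGC (Gly): third position 4-fold.
Codon 2 CGG (Arg): third position 4-fold.
Codon 3 CUC (Leu): third position 4-fold.
Codon 4 UCA (Ser): third position 4-fold.
Codon 5 ACG (Thr): third position 4-fold.
Codon 6 UCU (Ser): third position 4-fold.
Codon 7 UCA (Ser): third position 4-fold.
Codon 8 CCA (Pro): third position 4-fold.
Four-fold degenerate third positions: 8.

8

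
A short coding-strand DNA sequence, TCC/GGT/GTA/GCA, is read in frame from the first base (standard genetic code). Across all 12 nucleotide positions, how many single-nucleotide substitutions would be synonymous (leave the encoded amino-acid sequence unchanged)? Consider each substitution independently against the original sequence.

Codon 1 (TCC, Ser): 3 synonymous substitutions.
Codon 2 (GGT, Gly): 3 synonymous substitutions.
Codon 3 (GTA, Val): 3 synonymous substitutions.
Codon 4 (GCA, Ala): 3 synonymous substitutions.
Total: 3 + 3 + 3 + 3 = 12.

12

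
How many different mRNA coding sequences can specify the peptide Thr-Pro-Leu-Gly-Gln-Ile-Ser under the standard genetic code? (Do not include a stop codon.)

Thr: 4 codons.
Pro: 4 codons.
Leu: 6 codons.
Gly: 4 codons.
Gln: 2 codons.
Ile: 3 codons.
Ser: 6 codons.
4 × 4 × 6 × 4 × 2 × 3 × 6 = 13824.

13824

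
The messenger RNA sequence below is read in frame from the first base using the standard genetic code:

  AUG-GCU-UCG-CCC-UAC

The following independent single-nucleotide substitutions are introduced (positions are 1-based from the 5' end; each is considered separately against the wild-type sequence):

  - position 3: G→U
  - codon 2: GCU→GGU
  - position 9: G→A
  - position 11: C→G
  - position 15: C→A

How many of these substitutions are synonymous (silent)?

1

Codon 1: AUG (Met) → AUU (Ile) — missense.
Codon 2: GCU (Ala) → GGU (Gly) — missense.
Codon 3: UCG (Ser) → UCA (Ser) — synonymous.
Codon 4: CCC (Pro) → CGC (Arg) — missense.
Codon 5: UAC (Tyr) → UAA (Stop) — nonsense.
Synonymous: 1 of 5.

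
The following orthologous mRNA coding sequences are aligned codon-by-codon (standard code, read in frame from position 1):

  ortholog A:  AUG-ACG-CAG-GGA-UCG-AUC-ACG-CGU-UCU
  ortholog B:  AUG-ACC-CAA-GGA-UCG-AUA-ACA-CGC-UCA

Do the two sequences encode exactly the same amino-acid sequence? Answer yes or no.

Codon 1: AUG Met / AUG Met — identical.
Codon 2: ACG Thr / ACC Thr — synonymous.
Codon 3: CAG Gln / CAA Gln — synonymous.
Codon 4: GGA Gly / GGA Gly — identical.
Codon 5: UCG Ser / UCG Ser — identical.
Codon 6: AUC Ile / AUA Ile — synonymous.
Codon 7: ACG Thr / ACA Thr — synonymous.
Codon 8: CGU Arg / CGC Arg — synonymous.
Codon 9: UCU Ser / UCA Ser — synonymous.
Nonsynonymous differences: 0 → same protein.

yes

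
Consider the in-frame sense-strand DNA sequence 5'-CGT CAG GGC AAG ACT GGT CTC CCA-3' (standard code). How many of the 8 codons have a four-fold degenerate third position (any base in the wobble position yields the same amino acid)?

6

Codon 1 CGT (Arg): third position 4-fold.
Codon 2 CAG (Gln): third position 2-fold.
Codon 3 GGC (Gly): third position 4-fold.
Codon 4 AAG (Lys): third position 2-fold.
Codon 5 ACT (Thr): third position 4-fold.
Codon 6 GGT (Gly): third position 4-fold.
Codon 7 CTC (Leu): third position 4-fold.
Codon 8 CCA (Pro): third position 4-fold.
Four-fold degenerate third positions: 6.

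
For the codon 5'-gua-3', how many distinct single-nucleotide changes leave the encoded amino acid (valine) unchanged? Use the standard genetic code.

Position 1: none → 0 synonymous.
Position 2: none → 0 synonymous.
Position 3: GUU, GUC, GUG → 3 synonymous.
Total: 0 + 0 + 3 = 3.

3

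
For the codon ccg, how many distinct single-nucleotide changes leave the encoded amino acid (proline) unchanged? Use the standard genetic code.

Position 1: none → 0 synonymous.
Position 2: none → 0 synonymous.
Position 3: CCT, CCC, CCA → 3 synonymous.
Total: 0 + 0 + 3 = 3.

3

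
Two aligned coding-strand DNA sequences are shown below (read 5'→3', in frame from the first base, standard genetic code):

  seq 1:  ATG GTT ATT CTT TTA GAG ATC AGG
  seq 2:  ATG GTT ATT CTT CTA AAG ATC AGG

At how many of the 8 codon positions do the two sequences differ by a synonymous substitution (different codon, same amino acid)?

Codon 1: ATG Met / ATG Met — identical.
Codon 2: GTT Val / GTT Val — identical.
Codon 3: ATT Ile / ATT Ile — identical.
Codon 4: CTT Leu / CTT Leu — identical.
Codon 5: TTA Leu / CTA Leu — synonymous.
Codon 6: GAG Glu / AAG Lys — nonsynonymous.
Codon 7: ATC Ile / ATC Ile — identical.
Codon 8: AGG Arg / AGG Arg — identical.
Synonymous differences: 1.

1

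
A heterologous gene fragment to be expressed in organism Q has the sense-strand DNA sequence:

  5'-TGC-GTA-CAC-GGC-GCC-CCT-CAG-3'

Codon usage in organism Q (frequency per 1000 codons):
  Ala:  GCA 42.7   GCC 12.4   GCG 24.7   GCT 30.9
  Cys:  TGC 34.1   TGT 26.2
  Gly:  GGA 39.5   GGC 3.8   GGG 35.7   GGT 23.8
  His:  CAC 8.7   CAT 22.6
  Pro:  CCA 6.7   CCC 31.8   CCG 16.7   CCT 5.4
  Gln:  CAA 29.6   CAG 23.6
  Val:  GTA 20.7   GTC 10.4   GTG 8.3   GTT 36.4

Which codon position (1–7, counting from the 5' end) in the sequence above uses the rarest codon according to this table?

4

Codon 1 TGC (Cys): 34.1 per 1000.
Codon 2 GTA (Val): 20.7 per 1000.
Codon 3 CAC (His): 8.7 per 1000.
Codon 4 GGC (Gly): 3.8 per 1000.
Codon 5 GCC (Ala): 12.4 per 1000.
Codon 6 CCT (Pro): 5.4 per 1000.
Codon 7 CAG (Gln): 23.6 per 1000.
Lowest frequency is 3.8 at codon 4.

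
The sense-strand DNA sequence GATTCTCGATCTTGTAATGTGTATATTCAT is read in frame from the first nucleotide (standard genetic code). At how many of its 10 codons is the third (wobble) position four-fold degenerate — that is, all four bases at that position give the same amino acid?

Codon 1 GAT (Asp): third position 2-fold.
Codon 2 TCT (Ser): third position 4-fold.
Codon 3 CGA (Arg): third position 4-fold.
Codon 4 TCT (Ser): third position 4-fold.
Codon 5 TGT (Cys): third position 2-fold.
Codon 6 AAT (Asn): third position 2-fold.
Codon 7 GTG (Val): third position 4-fold.
Codon 8 TAT (Tyr): third position 2-fold.
Codon 9 ATT (Ile): third position 3-fold.
Codon 10 CAT (His): third position 2-fold.
Four-fold degenerate third positions: 4.

4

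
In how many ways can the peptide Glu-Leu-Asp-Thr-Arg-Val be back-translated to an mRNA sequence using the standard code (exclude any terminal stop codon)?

2304

Glu: 2 codons.
Leu: 6 codons.
Asp: 2 codons.
Thr: 4 codons.
Arg: 6 codons.
Val: 4 codons.
2 × 6 × 2 × 4 × 6 × 4 = 2304.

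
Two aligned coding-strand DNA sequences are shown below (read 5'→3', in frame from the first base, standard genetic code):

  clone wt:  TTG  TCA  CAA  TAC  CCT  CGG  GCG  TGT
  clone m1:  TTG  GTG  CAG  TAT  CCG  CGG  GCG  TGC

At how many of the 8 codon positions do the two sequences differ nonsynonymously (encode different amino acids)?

1

Codon 1: TTG Leu / TTG Leu — identical.
Codon 2: TCA Ser / GTG Val — nonsynonymous.
Codon 3: CAA Gln / CAG Gln — synonymous.
Codon 4: TAC Tyr / TAT Tyr — synonymous.
Codon 5: CCT Pro / CCG Pro — synonymous.
Codon 6: CGG Arg / CGG Arg — identical.
Codon 7: GCG Ala / GCG Ala — identical.
Codon 8: TGT Cys / TGC Cys — synonymous.
Nonsynonymous differences: 1.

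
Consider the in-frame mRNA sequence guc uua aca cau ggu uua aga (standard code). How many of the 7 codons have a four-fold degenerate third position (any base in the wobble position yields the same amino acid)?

3

Codon 1 GUC (Val): third position 4-fold.
Codon 2 UUA (Leu): third position 2-fold.
Codon 3 ACA (Thr): third position 4-fold.
Codon 4 CAU (His): third position 2-fold.
Codon 5 GGU (Gly): third position 4-fold.
Codon 6 UUA (Leu): third position 2-fold.
Codon 7 AGA (Arg): third position 2-fold.
Four-fold degenerate third positions: 3.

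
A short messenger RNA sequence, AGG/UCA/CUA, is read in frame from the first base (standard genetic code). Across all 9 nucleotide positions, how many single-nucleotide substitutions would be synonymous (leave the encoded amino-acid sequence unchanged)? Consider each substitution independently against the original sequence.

Codon 1 (AGG, Arg): 2 synonymous substitutions.
Codon 2 (UCA, Ser): 3 synonymous substitutions.
Codon 3 (CUA, Leu): 4 synonymous substitutions.
Total: 2 + 3 + 4 = 9.

9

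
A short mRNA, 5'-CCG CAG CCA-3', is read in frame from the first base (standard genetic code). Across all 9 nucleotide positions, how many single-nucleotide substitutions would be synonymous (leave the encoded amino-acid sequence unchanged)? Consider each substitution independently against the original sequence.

7

Codon 1 (CCG, Pro): 3 synonymous substitutions.
Codon 2 (CAG, Gln): 1 synonymous substitution.
Codon 3 (CCA, Pro): 3 synonymous substitutions.
Total: 3 + 1 + 3 = 7.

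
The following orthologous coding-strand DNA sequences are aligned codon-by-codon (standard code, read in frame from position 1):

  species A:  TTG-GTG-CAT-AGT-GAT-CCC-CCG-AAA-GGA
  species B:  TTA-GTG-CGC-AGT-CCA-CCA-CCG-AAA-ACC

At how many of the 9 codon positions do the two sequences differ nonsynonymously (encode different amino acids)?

Codon 1: TTG Leu / TTA Leu — synonymous.
Codon 2: GTG Val / GTG Val — identical.
Codon 3: CAT His / CGC Arg — nonsynonymous.
Codon 4: AGT Ser / AGT Ser — identical.
Codon 5: GAT Asp / CCA Pro — nonsynonymous.
Codon 6: CCC Pro / CCA Pro — synonymous.
Codon 7: CCG Pro / CCG Pro — identical.
Codon 8: AAA Lys / AAA Lys — identical.
Codon 9: GGA Gly / ACC Thr — nonsynonymous.
Nonsynonymous differences: 3.

3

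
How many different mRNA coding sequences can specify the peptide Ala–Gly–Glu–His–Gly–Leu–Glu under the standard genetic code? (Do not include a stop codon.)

Ala: 4 codons.
Gly: 4 codons.
Glu: 2 codons.
His: 2 codons.
Gly: 4 codons.
Leu: 6 codons.
Glu: 2 codons.
4 × 4 × 2 × 2 × 4 × 6 × 2 = 3072.

3072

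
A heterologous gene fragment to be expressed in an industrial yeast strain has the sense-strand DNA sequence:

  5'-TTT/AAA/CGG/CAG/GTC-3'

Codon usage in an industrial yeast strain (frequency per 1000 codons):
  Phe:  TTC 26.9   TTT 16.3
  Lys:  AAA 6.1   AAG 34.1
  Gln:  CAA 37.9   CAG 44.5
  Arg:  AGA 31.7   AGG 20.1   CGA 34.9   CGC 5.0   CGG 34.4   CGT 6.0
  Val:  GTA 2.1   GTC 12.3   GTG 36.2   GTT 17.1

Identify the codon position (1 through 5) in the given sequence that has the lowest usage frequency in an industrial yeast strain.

2

Codon 1 TTT (Phe): 16.3 per 1000.
Codon 2 AAA (Lys): 6.1 per 1000.
Codon 3 CGG (Arg): 34.4 per 1000.
Codon 4 CAG (Gln): 44.5 per 1000.
Codon 5 GTC (Val): 12.3 per 1000.
Lowest frequency is 6.1 at codon 2.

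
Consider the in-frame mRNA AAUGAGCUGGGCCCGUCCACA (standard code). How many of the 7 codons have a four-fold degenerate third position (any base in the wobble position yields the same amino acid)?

Codon 1 AAU (Asn): third position 2-fold.
Codon 2 GAG (Glu): third position 2-fold.
Codon 3 CUG (Leu): third position 4-fold.
Codon 4 GGC (Gly): third position 4-fold.
Codon 5 CCG (Pro): third position 4-fold.
Codon 6 UCC (Ser): third position 4-fold.
Codon 7 ACA (Thr): third position 4-fold.
Four-fold degenerate third positions: 5.

5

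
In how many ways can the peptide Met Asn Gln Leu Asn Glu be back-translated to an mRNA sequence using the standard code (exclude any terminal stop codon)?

96

Met: 1 codon.
Asn: 2 codons.
Gln: 2 codons.
Leu: 6 codons.
Asn: 2 codons.
Glu: 2 codons.
1 × 2 × 2 × 6 × 2 × 2 = 96.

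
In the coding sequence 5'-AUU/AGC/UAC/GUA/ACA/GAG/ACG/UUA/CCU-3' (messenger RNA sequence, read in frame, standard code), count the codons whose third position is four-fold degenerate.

Codon 1 AUU (Ile): third position 3-fold.
Codon 2 AGC (Ser): third position 2-fold.
Codon 3 UAC (Tyr): third position 2-fold.
Codon 4 GUA (Val): third position 4-fold.
Codon 5 ACA (Thr): third position 4-fold.
Codon 6 GAG (Glu): third position 2-fold.
Codon 7 ACG (Thr): third position 4-fold.
Codon 8 UUA (Leu): third position 2-fold.
Codon 9 CCU (Pro): third position 4-fold.
Four-fold degenerate third positions: 4.

4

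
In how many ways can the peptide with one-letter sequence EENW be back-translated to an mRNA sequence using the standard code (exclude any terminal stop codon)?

8

Glu: 2 codons.
Glu: 2 codons.
Asn: 2 codons.
Trp: 1 codon.
2 × 2 × 2 × 1 = 8.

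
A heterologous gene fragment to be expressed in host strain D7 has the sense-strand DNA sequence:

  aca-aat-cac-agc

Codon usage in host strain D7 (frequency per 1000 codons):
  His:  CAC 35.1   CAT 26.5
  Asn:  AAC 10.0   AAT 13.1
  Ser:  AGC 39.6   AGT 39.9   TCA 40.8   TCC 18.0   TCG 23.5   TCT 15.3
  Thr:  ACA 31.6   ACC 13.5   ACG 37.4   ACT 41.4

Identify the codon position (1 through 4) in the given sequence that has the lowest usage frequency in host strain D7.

2

Codon 1 ACA (Thr): 31.6 per 1000.
Codon 2 AAT (Asn): 13.1 per 1000.
Codon 3 CAC (His): 35.1 per 1000.
Codon 4 AGC (Ser): 39.6 per 1000.
Lowest frequency is 13.1 at codon 2.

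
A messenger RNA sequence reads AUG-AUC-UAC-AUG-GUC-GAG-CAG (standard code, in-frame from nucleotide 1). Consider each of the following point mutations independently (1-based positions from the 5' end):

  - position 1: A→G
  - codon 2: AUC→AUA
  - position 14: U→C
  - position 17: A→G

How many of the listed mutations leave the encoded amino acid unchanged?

Codon 1: AUG (Met) → GUG (Val) — missense.
Codon 2: AUC (Ile) → AUA (Ile) — synonymous.
Codon 5: GUC (Val) → GCC (Ala) — missense.
Codon 6: GAG (Glu) → GGG (Gly) — missense.
Synonymous: 1 of 4.

1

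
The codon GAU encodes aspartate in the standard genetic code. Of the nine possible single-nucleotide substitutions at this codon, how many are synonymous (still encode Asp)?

Position 1: none → 0 synonymous.
Position 2: none → 0 synonymous.
Position 3: GAC → 1 synonymous.
Total: 0 + 0 + 1 = 1.

1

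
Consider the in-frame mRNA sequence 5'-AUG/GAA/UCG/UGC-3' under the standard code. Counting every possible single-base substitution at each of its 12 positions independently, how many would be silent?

5

Codon 1 (AUG, Met): 0 synonymous substitutions.
Codon 2 (GAA, Glu): 1 synonymous substitution.
Codon 3 (UCG, Ser): 3 synonymous substitutions.
Codon 4 (UGC, Cys): 1 synonymous substitution.
Total: 0 + 1 + 3 + 1 = 5.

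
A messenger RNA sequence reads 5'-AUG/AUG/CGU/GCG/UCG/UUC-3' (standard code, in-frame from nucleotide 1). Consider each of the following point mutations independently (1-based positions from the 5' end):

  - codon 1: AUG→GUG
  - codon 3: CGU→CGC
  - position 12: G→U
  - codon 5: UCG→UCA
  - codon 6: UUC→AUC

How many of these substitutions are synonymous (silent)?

3

Codon 1: AUG (Met) → GUG (Val) — missense.
Codon 3: CGU (Arg) → CGC (Arg) — synonymous.
Codon 4: GCG (Ala) → GCU (Ala) — synonymous.
Codon 5: UCG (Ser) → UCA (Ser) — synonymous.
Codon 6: UUC (Phe) → AUC (Ile) — missense.
Synonymous: 3 of 5.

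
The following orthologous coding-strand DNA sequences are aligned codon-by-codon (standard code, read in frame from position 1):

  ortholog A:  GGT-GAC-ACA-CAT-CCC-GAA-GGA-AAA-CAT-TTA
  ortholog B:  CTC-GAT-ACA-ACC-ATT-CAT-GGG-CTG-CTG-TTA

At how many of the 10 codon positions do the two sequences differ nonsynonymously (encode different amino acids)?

Codon 1: GGT Gly / CTC Leu — nonsynonymous.
Codon 2: GAC Asp / GAT Asp — synonymous.
Codon 3: ACA Thr / ACA Thr — identical.
Codon 4: CAT His / ACC Thr — nonsynonymous.
Codon 5: CCC Pro / ATT Ile — nonsynonymous.
Codon 6: GAA Glu / CAT His — nonsynonymous.
Codon 7: GGA Gly / GGG Gly — synonymous.
Codon 8: AAA Lys / CTG Leu — nonsynonymous.
Codon 9: CAT His / CTG Leu — nonsynonymous.
Codon 10: TTA Leu / TTA Leu — identical.
Nonsynonymous differences: 6.

6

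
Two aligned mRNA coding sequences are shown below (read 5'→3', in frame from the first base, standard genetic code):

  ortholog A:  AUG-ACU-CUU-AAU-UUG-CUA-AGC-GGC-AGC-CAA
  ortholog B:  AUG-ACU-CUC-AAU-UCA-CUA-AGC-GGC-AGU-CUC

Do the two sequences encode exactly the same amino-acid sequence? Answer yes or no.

Codon 1: AUG Met / AUG Met — identical.
Codon 2: ACU Thr / ACU Thr — identical.
Codon 3: CUU Leu / CUC Leu — synonymous.
Codon 4: AAU Asn / AAU Asn — identical.
Codon 5: UUG Leu / UCA Ser — nonsynonymous.
Codon 6: CUA Leu / CUA Leu — identical.
Codon 7: AGC Ser / AGC Ser — identical.
Codon 8: GGC Gly / GGC Gly — identical.
Codon 9: AGC Ser / AGU Ser — synonymous.
Codon 10: CAA Gln / CUC Leu — nonsynonymous.
Nonsynonymous differences: 2 → different protein.

no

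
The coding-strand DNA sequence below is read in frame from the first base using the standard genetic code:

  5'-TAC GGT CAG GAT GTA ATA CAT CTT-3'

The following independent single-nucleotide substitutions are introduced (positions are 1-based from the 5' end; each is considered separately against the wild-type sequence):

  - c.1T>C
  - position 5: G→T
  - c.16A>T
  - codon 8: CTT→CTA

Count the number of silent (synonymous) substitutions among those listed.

Codon 1: TAC (Tyr) → CAC (His) — missense.
Codon 2: GGT (Gly) → GTT (Val) — missense.
Codon 6: ATA (Ile) → TTA (Leu) — missense.
Codon 8: CTT (Leu) → CTA (Leu) — synonymous.
Synonymous: 1 of 4.

1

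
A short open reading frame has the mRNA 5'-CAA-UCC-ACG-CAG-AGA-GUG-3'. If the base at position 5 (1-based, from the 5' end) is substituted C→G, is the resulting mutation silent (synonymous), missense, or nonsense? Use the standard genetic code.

Position 5 falls in codon 2: UCC → Ser.
After the substitution the codon is UGC → Cys.
Ser ≠ Cys, so this is a missense mutation.

missense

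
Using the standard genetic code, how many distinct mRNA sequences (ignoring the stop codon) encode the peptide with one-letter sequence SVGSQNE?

Ser: 6 codons.
Val: 4 codons.
Gly: 4 codons.
Ser: 6 codons.
Gln: 2 codons.
Asn: 2 codons.
Glu: 2 codons.
6 × 4 × 4 × 6 × 2 × 2 × 2 = 4608.

4608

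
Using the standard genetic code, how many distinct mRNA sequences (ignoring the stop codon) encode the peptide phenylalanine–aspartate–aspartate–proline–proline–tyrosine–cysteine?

Phe: 2 codons.
Asp: 2 codons.
Asp: 2 codons.
Pro: 4 codons.
Pro: 4 codons.
Tyr: 2 codons.
Cys: 2 codons.
2 × 2 × 2 × 4 × 4 × 2 × 2 = 512.

512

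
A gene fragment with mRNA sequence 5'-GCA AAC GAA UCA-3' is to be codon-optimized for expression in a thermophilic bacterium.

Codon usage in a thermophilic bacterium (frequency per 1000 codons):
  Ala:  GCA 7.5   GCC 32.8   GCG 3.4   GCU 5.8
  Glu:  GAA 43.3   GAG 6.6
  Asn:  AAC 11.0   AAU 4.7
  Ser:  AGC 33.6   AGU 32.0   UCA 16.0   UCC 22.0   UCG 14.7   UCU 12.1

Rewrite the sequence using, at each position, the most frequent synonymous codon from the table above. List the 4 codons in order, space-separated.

GCC AAC GAA AGC

Codon 1 (Ala): best is GCC at 32.8.
Codon 2 (Asn): best is AAC at 11.0.
Codon 3 (Glu): best is GAA at 43.3.
Codon 4 (Ser): best is AGC at 33.6.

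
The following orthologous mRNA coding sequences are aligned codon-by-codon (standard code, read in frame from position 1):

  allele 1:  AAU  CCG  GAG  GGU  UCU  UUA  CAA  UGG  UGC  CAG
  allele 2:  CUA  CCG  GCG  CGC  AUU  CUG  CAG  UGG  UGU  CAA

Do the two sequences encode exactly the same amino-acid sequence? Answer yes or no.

no

Codon 1: AAU Asn / CUA Leu — nonsynonymous.
Codon 2: CCG Pro / CCG Pro — identical.
Codon 3: GAG Glu / GCG Ala — nonsynonymous.
Codon 4: GGU Gly / CGC Arg — nonsynonymous.
Codon 5: UCU Ser / AUU Ile — nonsynonymous.
Codon 6: UUA Leu / CUG Leu — synonymous.
Codon 7: CAA Gln / CAG Gln — synonymous.
Codon 8: UGG Trp / UGG Trp — identical.
Codon 9: UGC Cys / UGU Cys — synonymous.
Codon 10: CAG Gln / CAA Gln — synonymous.
Nonsynonymous differences: 4 → different protein.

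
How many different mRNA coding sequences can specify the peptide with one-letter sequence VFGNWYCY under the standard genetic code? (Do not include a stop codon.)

Val: 4 codons.
Phe: 2 codons.
Gly: 4 codons.
Asn: 2 codons.
Trp: 1 codon.
Tyr: 2 codons.
Cys: 2 codons.
Tyr: 2 codons.
4 × 2 × 4 × 2 × 1 × 2 × 2 × 2 = 512.

512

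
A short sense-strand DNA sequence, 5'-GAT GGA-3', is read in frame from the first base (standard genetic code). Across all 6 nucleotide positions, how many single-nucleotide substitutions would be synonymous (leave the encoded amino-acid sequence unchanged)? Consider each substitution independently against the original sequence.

Codon 1 (GAT, Asp): 1 synonymous substitution.
Codon 2 (GGA, Gly): 3 synonymous substitutions.
Total: 1 + 3 = 4.

4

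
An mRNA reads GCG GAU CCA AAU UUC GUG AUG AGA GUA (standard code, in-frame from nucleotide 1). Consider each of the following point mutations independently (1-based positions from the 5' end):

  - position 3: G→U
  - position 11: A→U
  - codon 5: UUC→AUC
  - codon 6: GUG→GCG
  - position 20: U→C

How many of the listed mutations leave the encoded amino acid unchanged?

Codon 1: GCG (Ala) → GCU (Ala) — synonymous.
Codon 4: AAU (Asn) → AUU (Ile) — missense.
Codon 5: UUC (Phe) → AUC (Ile) — missense.
Codon 6: GUG (Val) → GCG (Ala) — missense.
Codon 7: AUG (Met) → ACG (Thr) — missense.
Synonymous: 1 of 5.

1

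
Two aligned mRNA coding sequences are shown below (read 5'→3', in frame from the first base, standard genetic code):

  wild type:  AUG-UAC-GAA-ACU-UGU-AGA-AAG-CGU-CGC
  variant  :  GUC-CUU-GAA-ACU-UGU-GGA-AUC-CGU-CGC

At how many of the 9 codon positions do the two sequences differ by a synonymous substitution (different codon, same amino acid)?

Codon 1: AUG Met / GUC Val — nonsynonymous.
Codon 2: UAC Tyr / CUU Leu — nonsynonymous.
Codon 3: GAA Glu / GAA Glu — identical.
Codon 4: ACU Thr / ACU Thr — identical.
Codon 5: UGU Cys / UGU Cys — identical.
Codon 6: AGA Arg / GGA Gly — nonsynonymous.
Codon 7: AAG Lys / AUC Ile — nonsynonymous.
Codon 8: CGU Arg / CGU Arg — identical.
Codon 9: CGC Arg / CGC Arg — identical.
Synonymous differences: 0.

0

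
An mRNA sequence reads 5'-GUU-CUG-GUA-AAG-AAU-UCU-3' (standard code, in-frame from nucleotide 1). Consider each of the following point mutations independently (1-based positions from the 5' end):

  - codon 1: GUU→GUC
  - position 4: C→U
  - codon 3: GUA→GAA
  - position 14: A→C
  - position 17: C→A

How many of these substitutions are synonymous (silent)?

Codon 1: GUU (Val) → GUC (Val) — synonymous.
Codon 2: CUG (Leu) → UUG (Leu) — synonymous.
Codon 3: GUA (Val) → GAA (Glu) — missense.
Codon 5: AAU (Asn) → ACU (Thr) — missense.
Codon 6: UCU (Ser) → UAU (Tyr) — missense.
Synonymous: 2 of 5.

2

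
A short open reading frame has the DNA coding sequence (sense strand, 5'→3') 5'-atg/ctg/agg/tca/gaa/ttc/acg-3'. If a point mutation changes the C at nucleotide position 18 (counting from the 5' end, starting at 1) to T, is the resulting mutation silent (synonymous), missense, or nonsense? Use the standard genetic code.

Position 18 falls in codon 6: TTC → Phe.
After the substitution the codon is TTT → Phe.
Both encode Phe, so the change is synonymous.

silent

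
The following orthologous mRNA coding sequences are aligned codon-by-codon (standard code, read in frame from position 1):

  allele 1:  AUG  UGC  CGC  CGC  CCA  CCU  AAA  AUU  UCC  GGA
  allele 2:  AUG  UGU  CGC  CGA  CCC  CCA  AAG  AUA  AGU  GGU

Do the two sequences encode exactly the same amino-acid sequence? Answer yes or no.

Codon 1: AUG Met / AUG Met — identical.
Codon 2: UGC Cys / UGU Cys — synonymous.
Codon 3: CGC Arg / CGC Arg — identical.
Codon 4: CGC Arg / CGA Arg — synonymous.
Codon 5: CCA Pro / CCC Pro — synonymous.
Codon 6: CCU Pro / CCA Pro — synonymous.
Codon 7: AAA Lys / AAG Lys — synonymous.
Codon 8: AUU Ile / AUA Ile — synonymous.
Codon 9: UCC Ser / AGU Ser — synonymous.
Codon 10: GGA Gly / GGU Gly — synonymous.
Nonsynonymous differences: 0 → same protein.

yes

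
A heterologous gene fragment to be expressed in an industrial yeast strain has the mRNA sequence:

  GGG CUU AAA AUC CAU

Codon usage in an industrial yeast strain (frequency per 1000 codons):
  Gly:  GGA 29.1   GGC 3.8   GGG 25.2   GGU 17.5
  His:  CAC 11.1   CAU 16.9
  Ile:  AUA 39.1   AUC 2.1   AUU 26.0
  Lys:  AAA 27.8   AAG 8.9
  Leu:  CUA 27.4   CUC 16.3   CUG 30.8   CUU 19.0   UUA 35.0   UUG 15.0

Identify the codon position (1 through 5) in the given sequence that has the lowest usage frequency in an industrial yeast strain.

Codon 1 GGG (Gly): 25.2 per 1000.
Codon 2 CUU (Leu): 19.0 per 1000.
Codon 3 AAA (Lys): 27.8 per 1000.
Codon 4 AUC (Ile): 2.1 per 1000.
Codon 5 CAU (His): 16.9 per 1000.
Lowest frequency is 2.1 at codon 4.

4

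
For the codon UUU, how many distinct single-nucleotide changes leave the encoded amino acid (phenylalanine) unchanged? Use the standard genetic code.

Position 1: none → 0 synonymous.
Position 2: none → 0 synonymous.
Position 3: UUC → 1 synonymous.
Total: 0 + 0 + 1 = 1.

1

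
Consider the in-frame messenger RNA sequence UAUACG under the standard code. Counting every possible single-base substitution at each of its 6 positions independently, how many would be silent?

Codon 1 (UAU, Tyr): 1 synonymous substitution.
Codon 2 (ACG, Thr): 3 synonymous substitutions.
Total: 1 + 3 = 4.

4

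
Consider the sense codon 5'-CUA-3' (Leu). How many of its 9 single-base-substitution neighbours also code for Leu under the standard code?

4

Position 1: UUA → 1 synonymous.
Position 2: none → 0 synonymous.
Position 3: CUU, CUC, CUG → 3 synonymous.
Total: 1 + 0 + 3 = 4.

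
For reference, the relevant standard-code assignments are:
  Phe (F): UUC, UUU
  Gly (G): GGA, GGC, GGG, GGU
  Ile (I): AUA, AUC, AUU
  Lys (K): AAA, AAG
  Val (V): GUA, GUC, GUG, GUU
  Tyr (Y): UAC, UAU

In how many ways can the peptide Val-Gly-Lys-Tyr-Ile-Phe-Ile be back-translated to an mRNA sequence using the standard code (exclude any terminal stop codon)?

1152

Val: 4 codons.
Gly: 4 codons.
Lys: 2 codons.
Tyr: 2 codons.
Ile: 3 codons.
Phe: 2 codons.
Ile: 3 codons.
4 × 4 × 2 × 2 × 3 × 2 × 3 = 1152.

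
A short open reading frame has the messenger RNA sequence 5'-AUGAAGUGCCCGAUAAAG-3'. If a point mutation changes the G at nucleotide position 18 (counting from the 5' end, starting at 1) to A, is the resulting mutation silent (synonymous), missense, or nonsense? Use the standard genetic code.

silent

Position 18 falls in codon 6: AAG → Lys.
After the substitution the codon is AAA → Lys.
Both encode Lys, so the change is synonymous.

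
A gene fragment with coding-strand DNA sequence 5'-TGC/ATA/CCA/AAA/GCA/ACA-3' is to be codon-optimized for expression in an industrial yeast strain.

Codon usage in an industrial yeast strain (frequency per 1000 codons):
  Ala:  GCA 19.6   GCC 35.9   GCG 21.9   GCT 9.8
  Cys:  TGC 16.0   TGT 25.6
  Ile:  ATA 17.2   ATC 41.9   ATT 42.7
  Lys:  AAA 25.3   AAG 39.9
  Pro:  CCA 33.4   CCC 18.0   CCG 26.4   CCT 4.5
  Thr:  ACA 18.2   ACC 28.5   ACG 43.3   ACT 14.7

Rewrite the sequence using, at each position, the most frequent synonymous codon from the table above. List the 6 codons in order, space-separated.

TGT ATT CCA AAG GCC ACG

Codon 1 (Cys): best is TGT at 25.6.
Codon 2 (Ile): best is ATT at 42.7.
Codon 3 (Pro): best is CCA at 33.4.
Codon 4 (Lys): best is AAG at 39.9.
Codon 5 (Ala): best is GCC at 35.9.
Codon 6 (Thr): best is ACG at 43.3.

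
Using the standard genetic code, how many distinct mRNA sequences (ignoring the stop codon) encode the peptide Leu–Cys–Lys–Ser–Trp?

Leu: 6 codons.
Cys: 2 codons.
Lys: 2 codons.
Ser: 6 codons.
Trp: 1 codon.
6 × 2 × 2 × 6 × 1 = 144.

144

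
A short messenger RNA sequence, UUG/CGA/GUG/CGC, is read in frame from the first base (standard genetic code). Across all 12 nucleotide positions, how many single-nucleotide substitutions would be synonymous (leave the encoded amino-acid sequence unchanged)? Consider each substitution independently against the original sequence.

Codon 1 (UUG, Leu): 2 synonymous substitutions.
Codon 2 (CGA, Arg): 4 synonymous substitutions.
Codon 3 (GUG, Val): 3 synonymous substitutions.
Codon 4 (CGC, Arg): 3 synonymous substitutions.
Total: 2 + 4 + 3 + 3 = 12.

12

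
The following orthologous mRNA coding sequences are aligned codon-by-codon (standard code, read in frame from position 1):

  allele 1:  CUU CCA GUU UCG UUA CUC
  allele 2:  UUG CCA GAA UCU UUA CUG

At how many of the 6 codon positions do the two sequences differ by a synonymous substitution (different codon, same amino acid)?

Codon 1: CUU Leu / UUG Leu — synonymous.
Codon 2: CCA Pro / CCA Pro — identical.
Codon 3: GUU Val / GAA Glu — nonsynonymous.
Codon 4: UCG Ser / UCU Ser — synonymous.
Codon 5: UUA Leu / UUA Leu — identical.
Codon 6: CUC Leu / CUG Leu — synonymous.
Synonymous differences: 3.

3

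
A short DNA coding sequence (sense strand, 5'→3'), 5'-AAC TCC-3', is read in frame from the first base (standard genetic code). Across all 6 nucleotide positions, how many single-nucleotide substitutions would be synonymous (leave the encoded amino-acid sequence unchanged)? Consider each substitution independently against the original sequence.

4

Codon 1 (AAC, Asn): 1 synonymous substitution.
Codon 2 (TCC, Ser): 3 synonymous substitutions.
Total: 1 + 3 = 4.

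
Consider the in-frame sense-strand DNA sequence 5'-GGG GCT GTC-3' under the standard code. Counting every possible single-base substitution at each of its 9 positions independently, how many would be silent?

9

Codon 1 (GGG, Gly): 3 synonymous substitutions.
Codon 2 (GCT, Ala): 3 synonymous substitutions.
Codon 3 (GTC, Val): 3 synonymous substitutions.
Total: 3 + 3 + 3 = 9.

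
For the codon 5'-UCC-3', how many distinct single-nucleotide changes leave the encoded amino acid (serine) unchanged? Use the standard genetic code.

3

Position 1: none → 0 synonymous.
Position 2: none → 0 synonymous.
Position 3: UCU, UCA, UCG → 3 synonymous.
Total: 0 + 0 + 3 = 3.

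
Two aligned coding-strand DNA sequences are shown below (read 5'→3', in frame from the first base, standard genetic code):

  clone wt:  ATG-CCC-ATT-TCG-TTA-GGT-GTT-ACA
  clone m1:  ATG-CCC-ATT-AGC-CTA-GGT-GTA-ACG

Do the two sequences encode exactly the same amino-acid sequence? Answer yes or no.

Codon 1: ATG Met / ATG Met — identical.
Codon 2: CCC Pro / CCC Pro — identical.
Codon 3: ATT Ile / ATT Ile — identical.
Codon 4: TCG Ser / AGC Ser — synonymous.
Codon 5: TTA Leu / CTA Leu — synonymous.
Codon 6: GGT Gly / GGT Gly — identical.
Codon 7: GTT Val / GTA Val — synonymous.
Codon 8: ACA Thr / ACG Thr — synonymous.
Nonsynonymous differences: 0 → same protein.

yes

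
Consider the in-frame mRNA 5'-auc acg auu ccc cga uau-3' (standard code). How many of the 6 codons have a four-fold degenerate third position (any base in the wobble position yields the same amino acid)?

3

Codon 1 AUC (Ile): third position 3-fold.
Codon 2 ACG (Thr): third position 4-fold.
Codon 3 AUU (Ile): third position 3-fold.
Codon 4 CCC (Pro): third position 4-fold.
Codon 5 CGA (Arg): third position 4-fold.
Codon 6 UAU (Tyr): third position 2-fold.
Four-fold degenerate third positions: 3.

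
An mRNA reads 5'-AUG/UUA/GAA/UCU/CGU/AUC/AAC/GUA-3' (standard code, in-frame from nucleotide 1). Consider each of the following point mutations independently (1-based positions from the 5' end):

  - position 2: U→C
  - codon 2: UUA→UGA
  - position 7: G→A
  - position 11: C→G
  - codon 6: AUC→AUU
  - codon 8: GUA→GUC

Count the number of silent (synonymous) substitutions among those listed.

2

Codon 1: AUG (Met) → ACG (Thr) — missense.
Codon 2: UUA (Leu) → UGA (Stop) — nonsense.
Codon 3: GAA (Glu) → AAA (Lys) — missense.
Codon 4: UCU (Ser) → UGU (Cys) — missense.
Codon 6: AUC (Ile) → AUU (Ile) — synonymous.
Codon 8: GUA (Val) → GUC (Val) — synonymous.
Synonymous: 2 of 6.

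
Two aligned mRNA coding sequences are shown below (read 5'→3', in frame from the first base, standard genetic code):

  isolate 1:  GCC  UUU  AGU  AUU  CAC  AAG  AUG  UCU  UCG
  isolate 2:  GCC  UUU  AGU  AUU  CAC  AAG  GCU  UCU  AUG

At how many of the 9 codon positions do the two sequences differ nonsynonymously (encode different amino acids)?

2

Codon 1: GCC Ala / GCC Ala — identical.
Codon 2: UUU Phe / UUU Phe — identical.
Codon 3: AGU Ser / AGU Ser — identical.
Codon 4: AUU Ile / AUU Ile — identical.
Codon 5: CAC His / CAC His — identical.
Codon 6: AAG Lys / AAG Lys — identical.
Codon 7: AUG Met / GCU Ala — nonsynonymous.
Codon 8: UCU Ser / UCU Ser — identical.
Codon 9: UCG Ser / AUG Met — nonsynonymous.
Nonsynonymous differences: 2.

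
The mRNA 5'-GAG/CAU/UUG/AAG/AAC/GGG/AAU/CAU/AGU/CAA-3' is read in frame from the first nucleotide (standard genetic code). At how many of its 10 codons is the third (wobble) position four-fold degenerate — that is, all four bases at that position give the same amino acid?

Codon 1 GAG (Glu): third position 2-fold.
Codon 2 CAU (His): third position 2-fold.
Codon 3 UUG (Leu): third position 2-fold.
Codon 4 AAG (Lys): third position 2-fold.
Codon 5 AAC (Asn): third position 2-fold.
Codon 6 GGG (Gly): third position 4-fold.
Codon 7 AAU (Asn): third position 2-fold.
Codon 8 CAU (His): third position 2-fold.
Codon 9 AGU (Ser): third position 2-fold.
Codon 10 CAA (Gln): third position 2-fold.
Four-fold degenerate third positions: 1.

1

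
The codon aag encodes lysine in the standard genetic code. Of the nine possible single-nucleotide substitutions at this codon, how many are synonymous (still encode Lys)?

1

Position 1: none → 0 synonymous.
Position 2: none → 0 synonymous.
Position 3: AAA → 1 synonymous.
Total: 0 + 0 + 1 = 1.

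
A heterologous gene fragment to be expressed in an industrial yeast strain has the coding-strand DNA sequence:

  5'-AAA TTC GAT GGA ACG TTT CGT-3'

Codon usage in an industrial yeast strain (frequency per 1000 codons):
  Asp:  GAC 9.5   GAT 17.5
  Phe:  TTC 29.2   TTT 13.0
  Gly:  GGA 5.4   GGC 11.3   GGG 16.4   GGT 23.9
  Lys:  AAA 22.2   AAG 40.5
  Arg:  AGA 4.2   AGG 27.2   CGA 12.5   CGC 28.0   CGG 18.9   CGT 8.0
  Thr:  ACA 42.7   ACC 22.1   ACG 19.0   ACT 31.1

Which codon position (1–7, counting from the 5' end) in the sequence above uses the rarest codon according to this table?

Codon 1 AAA (Lys): 22.2 per 1000.
Codon 2 TTC (Phe): 29.2 per 1000.
Codon 3 GAT (Asp): 17.5 per 1000.
Codon 4 GGA (Gly): 5.4 per 1000.
Codon 5 ACG (Thr): 19.0 per 1000.
Codon 6 TTT (Phe): 13.0 per 1000.
Codon 7 CGT (Arg): 8.0 per 1000.
Lowest frequency is 5.4 at codon 4.

4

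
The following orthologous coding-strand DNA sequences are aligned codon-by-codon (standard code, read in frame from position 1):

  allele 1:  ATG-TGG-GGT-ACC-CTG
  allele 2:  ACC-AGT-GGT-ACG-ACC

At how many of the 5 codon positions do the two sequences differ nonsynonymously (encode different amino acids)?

3

Codon 1: ATG Met / ACC Thr — nonsynonymous.
Codon 2: TGG Trp / AGT Ser — nonsynonymous.
Codon 3: GGT Gly / GGT Gly — identical.
Codon 4: ACC Thr / ACG Thr — synonymous.
Codon 5: CTG Leu / ACC Thr — nonsynonymous.
Nonsynonymous differences: 3.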